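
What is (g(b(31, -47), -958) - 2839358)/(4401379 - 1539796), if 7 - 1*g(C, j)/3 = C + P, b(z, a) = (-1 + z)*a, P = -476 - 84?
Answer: -2833427/2861583 ≈ -0.99016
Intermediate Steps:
P = -560
b(z, a) = a*(-1 + z)
g(C, j) = 1701 - 3*C (g(C, j) = 21 - 3*(C - 560) = 21 - 3*(-560 + C) = 21 + (1680 - 3*C) = 1701 - 3*C)
(g(b(31, -47), -958) - 2839358)/(4401379 - 1539796) = ((1701 - (-141)*(-1 + 31)) - 2839358)/(4401379 - 1539796) = ((1701 - (-141)*30) - 2839358)/2861583 = ((1701 - 3*(-1410)) - 2839358)*(1/2861583) = ((1701 + 4230) - 2839358)*(1/2861583) = (5931 - 2839358)*(1/2861583) = -2833427*1/2861583 = -2833427/2861583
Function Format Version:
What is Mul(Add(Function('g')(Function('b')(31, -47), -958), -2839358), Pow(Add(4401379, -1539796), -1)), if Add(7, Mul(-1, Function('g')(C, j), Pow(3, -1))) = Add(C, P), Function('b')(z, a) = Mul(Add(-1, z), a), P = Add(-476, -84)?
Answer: Rational(-2833427, 2861583) ≈ -0.99016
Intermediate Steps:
P = -560
Function('b')(z, a) = Mul(a, Add(-1, z))
Function('g')(C, j) = Add(1701, Mul(-3, C)) (Function('g')(C, j) = Add(21, Mul(-3, Add(C, -560))) = Add(21, Mul(-3, Add(-560, C))) = Add(21, Add(1680, Mul(-3, C))) = Add(1701, Mul(-3, C)))
Mul(Add(Function('g')(Function('b')(31, -47), -958), -2839358), Pow(Add(4401379, -1539796), -1)) = Mul(Add(Add(1701, Mul(-3, Mul(-47, Add(-1, 31)))), -2839358), Pow(Add(4401379, -1539796), -1)) = Mul(Add(Add(1701, Mul(-3, Mul(-47, 30))), -2839358), Pow(2861583, -1)) = Mul(Add(Add(1701, Mul(-3, -1410)), -2839358), Rational(1, 2861583)) = Mul(Add(Add(1701, 4230), -2839358), Rational(1, 2861583)) = Mul(Add(5931, -2839358), Rational(1, 2861583)) = Mul(-2833427, Rational(1, 2861583)) = Rational(-2833427, 2861583)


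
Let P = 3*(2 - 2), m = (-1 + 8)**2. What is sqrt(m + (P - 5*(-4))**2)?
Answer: sqrt(449) ≈ 21.190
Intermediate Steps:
m = 49 (m = 7**2 = 49)
P = 0 (P = 3*0 = 0)
sqrt(m + (P - 5*(-4))**2) = sqrt(49 + (0 - 5*(-4))**2) = sqrt(49 + (0 + 20)**2) = sqrt(49 + 20**2) = sqrt(49 + 400) = sqrt(449)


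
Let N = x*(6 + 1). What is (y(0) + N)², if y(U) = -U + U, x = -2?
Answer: 196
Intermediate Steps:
y(U) = 0
N = -14 (N = -2*(6 + 1) = -2*7 = -14)
(y(0) + N)² = (0 - 14)² = (-14)² = 196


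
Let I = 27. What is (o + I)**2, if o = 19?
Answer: 2116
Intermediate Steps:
(o + I)**2 = (19 + 27)**2 = 46**2 = 2116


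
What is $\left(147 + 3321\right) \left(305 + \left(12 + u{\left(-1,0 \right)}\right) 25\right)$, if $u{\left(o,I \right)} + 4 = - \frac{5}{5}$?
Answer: $1664640$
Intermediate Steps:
$u{\left(o,I \right)} = -5$ ($u{\left(o,I \right)} = -4 - \frac{5}{5} = -4 - 1 = -5$)
$\left(147 + 3321\right) \left(305 + \left(12 + u{\left(-1,0 \right)}\right) 25\right) = \left(147 + 3321\right) \left(305 + \left(12 - 5\right) 25\right) = 3468 \left(305 + 7 \cdot 25\right) = 3468 \left(305 + 175\right) = 3468 \cdot 480 = 1664640$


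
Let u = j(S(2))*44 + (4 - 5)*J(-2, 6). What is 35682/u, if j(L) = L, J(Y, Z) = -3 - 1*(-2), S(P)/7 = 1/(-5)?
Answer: -59470/101 ≈ -588.81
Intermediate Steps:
S(P) = -7/5 (S(P) = 7/(-5) = 7*(-⅕) = -7/5)
J(Y, Z) = -1 (J(Y, Z) = -3 + 2 = -1)
u = -303/5 (u = -7/5*44 + (4 - 5)*(-1) = -308/5 - 1*(-1) = -308/5 + 1 = -303/5 ≈ -60.600)
35682/u = 35682/(-303/5) = 35682*(-5/303) = -59470/101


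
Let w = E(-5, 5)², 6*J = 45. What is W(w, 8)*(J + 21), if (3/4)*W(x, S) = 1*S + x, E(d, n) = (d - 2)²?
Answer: 91542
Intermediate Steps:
J = 15/2 (J = (⅙)*45 = 15/2 ≈ 7.5000)
E(d, n) = (-2 + d)²
w = 2401 (w = ((-2 - 5)²)² = ((-7)²)² = 49² = 2401)
W(x, S) = 4*S/3 + 4*x/3 (W(x, S) = 4*(1*S + x)/3 = 4*(S + x)/3 = 4*S/3 + 4*x/3)
W(w, 8)*(J + 21) = ((4/3)*8 + (4/3)*2401)*(15/2 + 21) = (32/3 + 9604/3)*(57/2) = 3212*(57/2) = 91542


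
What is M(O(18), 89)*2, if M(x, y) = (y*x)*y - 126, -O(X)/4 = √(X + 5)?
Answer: -252 - 63368*√23 ≈ -3.0415e+5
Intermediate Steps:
O(X) = -4*√(5 + X) (O(X) = -4*√(X + 5) = -4*√(5 + X))
M(x, y) = -126 + x*y² (M(x, y) = (x*y)*y - 126 = x*y² - 126 = -126 + x*y²)
M(O(18), 89)*2 = (-126 - 4*√(5 + 18)*89²)*2 = (-126 - 4*√23*7921)*2 = (-126 - 31684*√23)*2 = -252 - 63368*√23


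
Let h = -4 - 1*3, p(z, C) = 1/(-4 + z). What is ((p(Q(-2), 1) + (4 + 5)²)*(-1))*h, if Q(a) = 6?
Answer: 1141/2 ≈ 570.50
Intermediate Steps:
h = -7 (h = -4 - 3 = -7)
((p(Q(-2), 1) + (4 + 5)²)*(-1))*h = ((1/(-4 + 6) + (4 + 5)²)*(-1))*(-7) = ((1/2 + 9²)*(-1))*(-7) = ((½ + 81)*(-1))*(-7) = ((163/2)*(-1))*(-7) = -163/2*(-7) = 1141/2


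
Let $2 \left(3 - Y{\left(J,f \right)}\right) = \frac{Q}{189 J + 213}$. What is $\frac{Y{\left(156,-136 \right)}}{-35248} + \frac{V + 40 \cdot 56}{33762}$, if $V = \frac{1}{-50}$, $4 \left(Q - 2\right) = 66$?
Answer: $\frac{39028559403323}{589011770971200} \approx 0.066261$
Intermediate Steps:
$Q = \frac{37}{2}$ ($Q = 2 + \frac{1}{4} \cdot 66 = 2 + \frac{33}{2} = \frac{37}{2} \approx 18.5$)
$Y{\left(J,f \right)} = 3 - \frac{37}{4 \left(213 + 189 J\right)}$ ($Y{\left(J,f \right)} = 3 - \frac{\frac{37}{2} \frac{1}{189 J + 213}}{2} = 3 - \frac{\frac{37}{2} \frac{1}{213 + 189 J}}{2} = 3 - \frac{37}{4 \left(213 + 189 J\right)}$)
$V = - \frac{1}{50} \approx -0.02$
$\frac{Y{\left(156,-136 \right)}}{-35248} + \frac{V + 40 \cdot 56}{33762} = \frac{\frac{1}{12} \frac{1}{71 + 63 \cdot 156} \left(2519 + 2268 \cdot 156\right)}{-35248} + \frac{- \frac{1}{50} + 40 \cdot 56}{33762} = \frac{2519 + 353808}{12 \left(71 + 9828\right)} \left(- \frac{1}{35248}\right) + \left(- \frac{1}{50} + 2240\right) \frac{1}{33762} = \frac{1}{12} \cdot \frac{1}{9899} \cdot 356327 \left(- \frac{1}{35248}\right) + \frac{111999}{50} \cdot \frac{1}{33762} = \frac{1}{12} \cdot \frac{1}{9899} \cdot 356327 \left(- \frac{1}{35248}\right) + \frac{37333}{562700} = \frac{356327}{118788} \left(- \frac{1}{35248}\right) + \frac{37333}{562700} = - \frac{356327}{4187039424} + \frac{37333}{562700} = \frac{39028559403323}{589011770971200}$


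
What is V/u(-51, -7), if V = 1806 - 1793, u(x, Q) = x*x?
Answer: 13/2601 ≈ 0.0049981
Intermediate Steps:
u(x, Q) = x**2
V = 13
V/u(-51, -7) = 13/((-51)**2) = 13/2601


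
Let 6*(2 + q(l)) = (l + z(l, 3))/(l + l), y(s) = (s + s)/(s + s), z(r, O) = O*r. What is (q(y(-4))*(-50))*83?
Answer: 20750/3 ≈ 6916.7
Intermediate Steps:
y(s) = 1 (y(s) = (2*s)/((2*s)) = (2*s)*(1/(2*s)) = 1)
q(l) = -5/3 (q(l) = -2 + ((l + 3*l)/(l + l))/6 = -2 + ((4*l)/((2*l)))/6 = -2 + ((4*l)*(1/(2*l)))/6 = -2 + (⅙)*2 = -2 + ⅓ = -5/3)
(q(y(-4))*(-50))*83 = -5/3*(-50)*83 = (250/3)*83 = 20750/3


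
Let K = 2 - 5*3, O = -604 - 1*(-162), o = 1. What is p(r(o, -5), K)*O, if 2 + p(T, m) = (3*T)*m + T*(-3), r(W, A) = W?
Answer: 19448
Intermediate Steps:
O = -442 (O = -604 + 162 = -442)
K = -13 (K = 2 - 15 = -13)
p(T, m) = -2 - 3*T + 3*T*m (p(T, m) = -2 + ((3*T)*m + T*(-3)) = -2 + (3*T*m - 3*T) = -2 + (-3*T + 3*T*m) = -2 - 3*T + 3*T*m)
p(r(o, -5), K)*O = (-2 - 3*1 + 3*1*(-13))*(-442) = (-2 - 3 - 39)*(-442) = -44*(-442) = 19448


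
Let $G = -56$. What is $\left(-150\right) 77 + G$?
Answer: $-11606$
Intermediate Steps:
$\left(-150\right) 77 + G = \left(-150\right) 77 - 56 = -11550 - 56 = -11606$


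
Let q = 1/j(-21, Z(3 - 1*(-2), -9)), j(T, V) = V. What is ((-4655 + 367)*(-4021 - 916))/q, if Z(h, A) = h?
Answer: 105849280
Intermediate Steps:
q = ⅕ (q = 1/(3 - 1*(-2)) = 1/(3 + 2) = 1/5 = ⅕ ≈ 0.20000)
((-4655 + 367)*(-4021 - 916))/q = ((-4655 + 367)*(-4021 - 916))/(⅕) = -4288*(-4937)*5 = 21169856*5 = 105849280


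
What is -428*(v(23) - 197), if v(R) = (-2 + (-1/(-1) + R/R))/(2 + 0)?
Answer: 84316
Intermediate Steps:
v(R) = 0 (v(R) = (-2 + (-1*(-1) + 1))/2 = (-2 + (1 + 1))*(½) = (-2 + 2)*(½) = 0*(½) = 0)
-428*(v(23) - 197) = -428*(0 - 197) = -428*(-197) = 84316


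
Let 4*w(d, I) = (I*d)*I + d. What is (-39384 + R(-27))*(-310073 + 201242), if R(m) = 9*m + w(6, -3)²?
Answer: 4288159062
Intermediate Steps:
w(d, I) = d/4 + d*I²/4 (w(d, I) = ((I*d)*I + d)/4 = (d*I² + d)/4 = (d + d*I²)/4 = d/4 + d*I²/4)
R(m) = 225 + 9*m (R(m) = 9*m + ((¼)*6*(1 + (-3)²))² = 9*m + ((¼)*6*(1 + 9))² = 9*m + ((¼)*6*10)² = 9*m + 15² = 9*m + 225 = 225 + 9*m)
(-39384 + R(-27))*(-310073 + 201242) = (-39384 + (225 + 9*(-27)))*(-310073 + 201242) = (-39384 + (225 - 243))*(-108831) = (-39384 - 18)*(-108831) = -39402*(-108831) = 4288159062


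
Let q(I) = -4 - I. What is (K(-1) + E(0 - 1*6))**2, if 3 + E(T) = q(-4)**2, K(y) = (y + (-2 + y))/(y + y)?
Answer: 1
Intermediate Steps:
K(y) = (-2 + 2*y)/(2*y) (K(y) = (-2 + 2*y)/((2*y)) = (-2 + 2*y)*(1/(2*y)) = (-2 + 2*y)/(2*y))
E(T) = -3 (E(T) = -3 + (-4 - 1*(-4))**2 = -3 + (-4 + 4)**2 = -3 + 0**2 = -3 + 0 = -3)
(K(-1) + E(0 - 1*6))**2 = ((-1 - 1)/(-1) - 3)**2 = (-1*(-2) - 3)**2 = (2 - 3)**2 = (-1)**2 = 1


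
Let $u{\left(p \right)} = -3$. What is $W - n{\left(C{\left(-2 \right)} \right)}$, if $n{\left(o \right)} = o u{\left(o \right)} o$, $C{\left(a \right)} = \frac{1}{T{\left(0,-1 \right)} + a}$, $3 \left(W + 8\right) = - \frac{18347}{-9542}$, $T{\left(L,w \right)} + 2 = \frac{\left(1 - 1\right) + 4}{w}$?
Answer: $- \frac{6698213}{916032} \approx -7.3122$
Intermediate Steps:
$T{\left(L,w \right)} = -2 + \frac{4}{w}$ ($T{\left(L,w \right)} = -2 + \frac{\left(1 - 1\right) + 4}{w} = -2 + \frac{0 + 4}{w} = -2 + \frac{4}{w}$)
$W = - \frac{210661}{28626}$ ($W = -8 + \frac{\left(-18347\right) \frac{1}{-9542}}{3} = -8 + \frac{\left(-18347\right) \left(- \frac{1}{9542}\right)}{3} = -8 + \frac{1}{3} \cdot \frac{18347}{9542} = -8 + \frac{18347}{28626} = - \frac{210661}{28626} \approx -7.3591$)
$C{\left(a \right)} = \frac{1}{-6 + a}$ ($C{\left(a \right)} = \frac{1}{\left(-2 + \frac{4}{-1}\right) + a} = \frac{1}{\left(-2 + 4 \left(-1\right)\right) + a} = \frac{1}{\left(-2 - 4\right) + a} = \frac{1}{-6 + a}$)
$n{\left(o \right)} = - 3 o^{2}$ ($n{\left(o \right)} = o \left(-3\right) o = - 3 o o = - 3 o^{2}$)
$W - n{\left(C{\left(-2 \right)} \right)} = - \frac{210661}{28626} - - 3 \left(\frac{1}{-6 - 2}\right)^{2} = - \frac{210661}{28626} - - 3 \left(\frac{1}{-8}\right)^{2} = - \frac{210661}{28626} - - 3 \left(- \frac{1}{8}\right)^{2} = - \frac{210661}{28626} - \left(-3\right) \frac{1}{64} = - \frac{210661}{28626} - - \frac{3}{64} = - \frac{210661}{28626} + \frac{3}{64} = - \frac{6698213}{916032}$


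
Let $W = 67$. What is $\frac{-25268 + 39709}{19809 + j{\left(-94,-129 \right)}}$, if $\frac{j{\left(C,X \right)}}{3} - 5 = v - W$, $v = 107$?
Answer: $\frac{14441}{19944} \approx 0.72408$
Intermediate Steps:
$j{\left(C,X \right)} = 135$ ($j{\left(C,X \right)} = 15 + 3 \left(107 - 67\right) = 15 + 3 \cdot 40 = 15 + 120 = 135$)
$\frac{-25268 + 39709}{19809 + j{\left(-94,-129 \right)}} = \frac{-25268 + 39709}{19809 + 135} = \frac{14441}{19944}$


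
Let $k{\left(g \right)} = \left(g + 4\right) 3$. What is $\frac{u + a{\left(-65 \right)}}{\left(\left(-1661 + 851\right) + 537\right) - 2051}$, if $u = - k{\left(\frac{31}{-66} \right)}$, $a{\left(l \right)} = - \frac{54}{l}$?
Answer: $\frac{13957}{3323320} \approx 0.0041997$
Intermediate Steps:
$k{\left(g \right)} = 12 + 3 g$ ($k{\left(g \right)} = \left(4 + g\right) 3 = 12 + 3 g$)
$u = - \frac{233}{22}$ ($u = - (12 + 3 \frac{31}{-66}) = - (12 + 3 \cdot 31 \left(- \frac{1}{66}\right)) = - (12 + 3 \left(- \frac{31}{66}\right)) = - (12 - \frac{31}{22}) = \left(-1\right) \frac{233}{22} = - \frac{233}{22} \approx -10.591$)
$\frac{u + a{\left(-65 \right)}}{\left(\left(-1661 + 851\right) + 537\right) - 2051} = \frac{- \frac{233}{22} - \frac{54}{-65}}{\left(\left(-1661 + 851\right) + 537\right) - 2051} = \frac{- \frac{233}{22} - - \frac{54}{65}}{\left(-810 + 537\right) - 2051} = \frac{- \frac{233}{22} + \frac{54}{65}}{-273 - 2051} = - \frac{13957}{1430 \left(-2324\right)} = \left(- \frac{13957}{1430}\right) \left(- \frac{1}{2324}\right) = \frac{13957}{3323320}$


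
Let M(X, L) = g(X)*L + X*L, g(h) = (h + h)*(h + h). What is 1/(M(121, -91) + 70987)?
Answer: -1/5269348 ≈ -1.8978e-7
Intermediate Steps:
g(h) = 4*h² (g(h) = (2*h)*(2*h) = 4*h²)
M(X, L) = L*X + 4*L*X² (M(X, L) = (4*X²)*L + X*L = 4*L*X² + L*X = L*X + 4*L*X²)
1/(M(121, -91) + 70987) = 1/(-91*121*(1 + 4*121) + 70987) = 1/(-91*121*(1 + 484) + 70987) = 1/(-91*121*485 + 70987) = 1/(-5340335 + 70987) = 1/(-5269348) = -1/5269348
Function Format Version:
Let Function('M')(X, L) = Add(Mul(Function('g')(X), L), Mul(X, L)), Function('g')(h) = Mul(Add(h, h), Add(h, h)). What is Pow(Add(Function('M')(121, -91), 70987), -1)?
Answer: Rational(-1, 5269348) ≈ -1.8978e-7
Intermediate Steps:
Function('g')(h) = Mul(4, Pow(h, 2)) (Function('g')(h) = Mul(Mul(2, h), Mul(2, h)) = Mul(4, Pow(h, 2)))
Function('M')(X, L) = Add(Mul(L, X), Mul(4, L, Pow(X, 2))) (Function('M')(X, L) = Add(Mul(Mul(4, Pow(X, 2)), L), Mul(X, L)) = Add(Mul(4, L, Pow(X, 2)), Mul(L, X)) = Add(Mul(L, X), Mul(4, L, Pow(X, 2))))
Pow(Add(Function('M')(121, -91), 70987), -1) = Pow(Add(Mul(-91, 121, Add(1, Mul(4, 121))), 70987), -1) = Pow(Add(Mul(-91, 121, Add(1, 484)), 70987), -1) = Pow(Add(Mul(-91, 121, 485), 70987), -1) = Pow(Add(-5340335, 70987), -1) = Pow(-5269348, -1) = Rational(-1, 5269348)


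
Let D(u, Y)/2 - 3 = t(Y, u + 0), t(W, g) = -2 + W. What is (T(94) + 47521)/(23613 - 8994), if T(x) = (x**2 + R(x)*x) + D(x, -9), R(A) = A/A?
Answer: 56435/14619 ≈ 3.8604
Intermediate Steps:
R(A) = 1
D(u, Y) = 2 + 2*Y (D(u, Y) = 6 + 2*(-2 + Y) = 6 + (-4 + 2*Y) = 2 + 2*Y)
T(x) = -16 + x + x**2 (T(x) = (x**2 + 1*x) + (2 + 2*(-9)) = (x**2 + x) + (2 - 18) = (x + x**2) - 16 = -16 + x + x**2)
(T(94) + 47521)/(23613 - 8994) = ((-16 + 94 + 94**2) + 47521)/(23613 - 8994) = ((-16 + 94 + 8836) + 47521)/14619 = (8914 + 47521)*(1/14619) = 56435*(1/14619) = 56435/14619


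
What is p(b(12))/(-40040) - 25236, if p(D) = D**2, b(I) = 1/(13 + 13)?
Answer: -683063821441/27067040 ≈ -25236.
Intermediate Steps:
b(I) = 1/26
p(b(12))/(-40040) - 25236 = (1/26)**2/(-40040) - 25236 = (1/676)*(-1/40040) - 25236 = -1/27067040 - 25236 = -683063821441/27067040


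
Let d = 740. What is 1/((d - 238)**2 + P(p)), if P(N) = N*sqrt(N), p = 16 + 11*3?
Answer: 1/252347 ≈ 3.9628e-6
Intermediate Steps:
p = 49 (p = 16 + 33 = 49)
P(N) = N**(3/2)
1/((d - 238)**2 + P(p)) = 1/((740 - 238)**2 + 49**(3/2)) = 1/(502**2 + 343) = 1/(252004 + 343) = 1/252347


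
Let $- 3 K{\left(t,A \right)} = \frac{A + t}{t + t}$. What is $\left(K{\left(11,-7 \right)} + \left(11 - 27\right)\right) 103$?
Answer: $- \frac{54590}{33} \approx -1654.2$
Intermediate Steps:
$K{\left(t,A \right)} = - \frac{A + t}{6 t}$ ($K{\left(t,A \right)} = - \frac{\left(A + t\right) \frac{1}{t + t}}{3} = - \frac{\left(A + t\right) \frac{1}{2 t}}{3} = - \frac{\frac{1}{2} \frac{1}{t} \left(A + t\right)}{3} = - \frac{A + t}{6 t}$)
$\left(K{\left(11,-7 \right)} + \left(11 - 27\right)\right) 103 = \left(\frac{\left(-1\right) \left(-7\right) - 11}{6 \cdot 11} + \left(11 - 27\right)\right) 103 = \left(\frac{1}{6} \cdot \frac{1}{11} \left(7 - 11\right) - 16\right) 103 = \left(\frac{1}{6} \cdot \frac{1}{11} \left(-4\right) - 16\right) 103 = \left(- \frac{2}{33} - 16\right) 103 = \left(- \frac{530}{33}\right) 103 = - \frac{54590}{33}$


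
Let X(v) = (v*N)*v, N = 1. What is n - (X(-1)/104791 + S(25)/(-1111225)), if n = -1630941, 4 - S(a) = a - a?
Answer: -189917173772557536/116446378975 ≈ -1.6309e+6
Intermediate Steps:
S(a) = 4 (S(a) = 4 - (a - a) = 4 - 1*0 = 4 + 0 = 4)
X(v) = v² (X(v) = (v*1)*v = v*v = v²)
n - (X(-1)/104791 + S(25)/(-1111225)) = -1630941 - ((-1)²/104791 + 4/(-1111225)) = -1630941 - (1*(1/104791) + 4*(-1/1111225)) = -1630941 - (1/104791 - 4/1111225) = -1630941 - 1*692061/116446378975 = -1630941 - 692061/116446378975 = -189917173772557536/116446378975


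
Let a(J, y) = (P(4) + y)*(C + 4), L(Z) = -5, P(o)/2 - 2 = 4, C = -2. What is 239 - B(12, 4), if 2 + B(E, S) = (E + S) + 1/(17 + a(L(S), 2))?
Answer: 10124/45 ≈ 224.98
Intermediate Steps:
P(o) = 12 (P(o) = 4 + 2*4 = 4 + 8 = 12)
a(J, y) = 24 + 2*y (a(J, y) = (12 + y)*(-2 + 4) = (12 + y)*2 = 24 + 2*y)
B(E, S) = -89/45 + E + S (B(E, S) = -2 + ((E + S) + 1/(17 + (24 + 2*2))) = -2 + ((E + S) + 1/(17 + (24 + 4))) = -2 + ((E + S) + 1/(17 + 28)) = -2 + ((E + S) + 1/45) = -2 + (1/45 + E + S) = -89/45 + E + S)
239 - B(12, 4) = 239 - (-89/45 + 12 + 4) = 239 - 1*631/45 = 239 - 631/45 = 10124/45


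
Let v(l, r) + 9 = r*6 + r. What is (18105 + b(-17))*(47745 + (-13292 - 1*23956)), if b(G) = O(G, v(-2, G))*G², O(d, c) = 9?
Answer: 217350882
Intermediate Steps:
v(l, r) = -9 + 7*r (v(l, r) = -9 + (r*6 + r) = -9 + (6*r + r) = -9 + 7*r)
b(G) = 9*G²
(18105 + b(-17))*(47745 + (-13292 - 1*23956)) = (18105 + 9*(-17)²)*(47745 + (-13292 - 1*23956)) = (18105 + 9*289)*(47745 + (-13292 - 23956)) = (18105 + 2601)*(47745 - 37248) = 20706*10497 = 217350882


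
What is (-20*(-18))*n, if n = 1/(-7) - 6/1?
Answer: -15480/7 ≈ -2211.4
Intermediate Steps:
n = -43/7 (n = 1*(-⅐) - 6*1 = -⅐ - 6 = -43/7 ≈ -6.1429)
(-20*(-18))*n = -20*(-18)*(-43/7) = 360*(-43/7) = -15480/7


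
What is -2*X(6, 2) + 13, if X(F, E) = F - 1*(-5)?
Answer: -9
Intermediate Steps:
X(F, E) = 5 + F (X(F, E) = F + 5 = 5 + F)
-2*X(6, 2) + 13 = -2*(5 + 6) + 13 = -2*11 + 13 = -22 + 13 = -9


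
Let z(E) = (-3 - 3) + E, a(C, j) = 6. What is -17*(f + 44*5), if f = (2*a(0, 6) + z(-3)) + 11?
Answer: -3978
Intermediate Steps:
z(E) = -6 + E
f = 14 (f = (2*6 + (-6 - 3)) + 11 = (12 - 9) + 11 = 3 + 11 = 14)
-17*(f + 44*5) = -17*(14 + 44*5) = -17*(14 + 220) = -17*234 = -3978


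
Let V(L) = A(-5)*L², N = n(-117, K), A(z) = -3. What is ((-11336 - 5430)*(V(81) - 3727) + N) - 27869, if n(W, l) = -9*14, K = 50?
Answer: 392464065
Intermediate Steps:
n(W, l) = -126
N = -126
V(L) = -3*L²
((-11336 - 5430)*(V(81) - 3727) + N) - 27869 = ((-11336 - 5430)*(-3*81² - 3727) - 126) - 27869 = (-16766*(-3*6561 - 3727) - 126) - 27869 = (-16766*(-19683 - 3727) - 126) - 27869 = (-16766*(-23410) - 126) - 27869 = (392492060 - 126) - 27869 = 392491934 - 27869 = 392464065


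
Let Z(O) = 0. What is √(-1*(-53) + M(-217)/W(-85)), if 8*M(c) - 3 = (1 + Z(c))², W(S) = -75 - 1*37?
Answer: 3*√18466/56 ≈ 7.2798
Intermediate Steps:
W(S) = -112 (W(S) = -75 - 37 = -112)
M(c) = ½ (M(c) = 3/8 + (1 + 0)²/8 = 3/8 + (⅛)*1² = 3/8 + (⅛)*1 = 3/8 + ⅛ = ½)
√(-1*(-53) + M(-217)/W(-85)) = √(-1*(-53) + (½)/(-112)) = √(53 + (½)*(-1/112)) = √(53 - 1/224) = √(11871/224) = 3*√18466/56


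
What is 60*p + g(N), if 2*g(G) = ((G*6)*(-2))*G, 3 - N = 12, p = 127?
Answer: 7134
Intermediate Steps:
N = -9 (N = 3 - 1*12 = 3 - 12 = -9)
g(G) = -6*G**2 (g(G) = (((G*6)*(-2))*G)/2 = (((6*G)*(-2))*G)/2 = ((-12*G)*G)/2 = (-12*G**2)/2 = -6*G**2)
60*p + g(N) = 60*127 - 6*(-9)**2 = 7620 - 6*81 = 7620 - 486 = 7134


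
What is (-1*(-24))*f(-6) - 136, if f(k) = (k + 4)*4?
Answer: -328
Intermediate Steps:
f(k) = 16 + 4*k (f(k) = (4 + k)*4 = 16 + 4*k)
(-1*(-24))*f(-6) - 136 = (-1*(-24))*(16 + 4*(-6)) - 136 = 24*(16 - 24) - 136 = 24*(-8) - 136 = -192 - 136 = -328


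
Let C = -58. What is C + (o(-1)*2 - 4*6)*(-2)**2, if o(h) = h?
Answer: -162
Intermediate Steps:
C + (o(-1)*2 - 4*6)*(-2)**2 = -58 + (-1*2 - 4*6)*(-2)**2 = -58 + (-2 - 24)*4 = -58 - 26*4 = -58 - 104 = -162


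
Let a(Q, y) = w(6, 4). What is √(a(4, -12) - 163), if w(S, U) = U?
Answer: I*√159 ≈ 12.61*I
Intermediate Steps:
a(Q, y) = 4
√(a(4, -12) - 163) = √(4 - 163) = √(-159) = I*√159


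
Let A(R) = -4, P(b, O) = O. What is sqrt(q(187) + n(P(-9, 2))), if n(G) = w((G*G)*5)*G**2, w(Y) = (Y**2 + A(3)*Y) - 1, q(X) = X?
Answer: sqrt(1463) ≈ 38.249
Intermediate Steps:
w(Y) = -1 + Y**2 - 4*Y (w(Y) = (Y**2 - 4*Y) - 1 = -1 + Y**2 - 4*Y)
n(G) = G**2*(-1 - 20*G**2 + 25*G**4) (n(G) = (-1 + ((G*G)*5)**2 - 4*G*G*5)*G**2 = (-1 + (G**2*5)**2 - 4*G**2*5)*G**2 = (-1 + (5*G**2)**2 - 20*G**2)*G**2 = (-1 + 25*G**4 - 20*G**2)*G**2 = (-1 - 20*G**2 + 25*G**4)*G**2 = G**2*(-1 - 20*G**2 + 25*G**4))
sqrt(q(187) + n(P(-9, 2))) = sqrt(187 + (-1*2**2 - 20*2**4 + 25*2**6)) = sqrt(187 + (-1*4 - 20*16 + 25*64)) = sqrt(187 + (-4 - 320 + 1600)) = sqrt(187 + 1276) = sqrt(1463)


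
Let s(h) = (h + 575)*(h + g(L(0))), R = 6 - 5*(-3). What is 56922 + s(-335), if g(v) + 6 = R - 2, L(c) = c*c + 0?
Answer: -20358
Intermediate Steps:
R = 21 (R = 6 + 15 = 21)
L(c) = c**2 (L(c) = c**2 + 0 = c**2)
g(v) = 13 (g(v) = -6 + (21 - 2) = -6 + 19 = 13)
s(h) = (13 + h)*(575 + h) (s(h) = (h + 575)*(h + 13) = (575 + h)*(13 + h) = (13 + h)*(575 + h))
56922 + s(-335) = 56922 + (7475 + (-335)**2 + 588*(-335)) = 56922 + (7475 + 112225 - 196980) = 56922 - 77280 = -20358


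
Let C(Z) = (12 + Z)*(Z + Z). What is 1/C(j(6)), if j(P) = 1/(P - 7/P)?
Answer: 841/4248 ≈ 0.19798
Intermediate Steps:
C(Z) = 2*Z*(12 + Z) (C(Z) = (12 + Z)*(2*Z) = 2*Z*(12 + Z))
1/C(j(6)) = 1/(2*(6/(-7 + 6²))*(12 + 6/(-7 + 6²))) = 1/(2*(6/(-7 + 36))*(12 + 6/(-7 + 36))) = 1/(2*(6/29)*(12 + 6/29)) = 1/(2*(6/29)*(354/29)) = 1/(4248/841) = 841/4248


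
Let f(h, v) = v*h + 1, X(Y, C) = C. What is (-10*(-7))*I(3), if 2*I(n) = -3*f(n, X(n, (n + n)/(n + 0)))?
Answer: -735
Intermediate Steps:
f(h, v) = 1 + h*v (f(h, v) = h*v + 1 = 1 + h*v)
I(n) = -3/2 - 3*n (I(n) = (-3*(1 + n*((n + n)/(n + 0))))/2 = (-3*(1 + n*((2*n)/n)))/2 = (-3*(1 + n*2))/2 = (-3*(1 + 2*n))/2 = (-3 - 6*n)/2 = -3/2 - 3*n)
(-10*(-7))*I(3) = (-10*(-7))*(-3/2 - 3*3) = 70*(-3/2 - 9) = 70*(-21/2) = -735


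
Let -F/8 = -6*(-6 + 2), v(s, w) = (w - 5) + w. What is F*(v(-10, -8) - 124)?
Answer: 27840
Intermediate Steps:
v(s, w) = -5 + 2*w (v(s, w) = (-5 + w) + w = -5 + 2*w)
F = -192 (F = -(-48)*(-6 + 2) = -(-48)*(-4) = -8*24 = -192)
F*(v(-10, -8) - 124) = -192*((-5 + 2*(-8)) - 124) = -192*((-5 - 16) - 124) = -192*(-21 - 124) = -192*(-145) = 27840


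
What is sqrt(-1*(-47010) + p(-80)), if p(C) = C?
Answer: 19*sqrt(130) ≈ 216.63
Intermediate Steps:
sqrt(-1*(-47010) + p(-80)) = sqrt(-1*(-47010) - 80) = sqrt(47010 - 80) = sqrt(46930) = 19*sqrt(130)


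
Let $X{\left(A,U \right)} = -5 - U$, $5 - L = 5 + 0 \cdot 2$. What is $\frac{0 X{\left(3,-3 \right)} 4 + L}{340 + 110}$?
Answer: $0$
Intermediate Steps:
$L = 0$ ($L = 5 - \left(5 + 0 \cdot 2\right) = 5 - \left(5 + 0\right) = 5 - 5 = 0$)
$\frac{0 X{\left(3,-3 \right)} 4 + L}{340 + 110} = \frac{0 \left(-5 - -3\right) 4 + 0}{340 + 110} = \frac{0 \left(-5 + 3\right) 4 + 0}{450} = \left(0 \left(-2\right) 4 + 0\right) \frac{1}{450} = \left(0 \cdot 4 + 0\right) \frac{1}{450} = \left(0 + 0\right) \frac{1}{450} = 0 \cdot \frac{1}{450} = 0$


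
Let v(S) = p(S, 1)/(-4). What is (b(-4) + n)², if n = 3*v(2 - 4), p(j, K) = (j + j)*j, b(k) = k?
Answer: 100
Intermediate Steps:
p(j, K) = 2*j² (p(j, K) = (2*j)*j = 2*j²)
v(S) = -S²/2 (v(S) = (2*S²)/(-4) = (2*S²)*(-¼) = -S²/2)
n = -6 (n = 3*(-(2 - 4)²/2) = 3*(-½*(-2)²) = 3*(-½*4) = 3*(-2) = -6)
(b(-4) + n)² = (-4 - 6)² = (-10)² = 100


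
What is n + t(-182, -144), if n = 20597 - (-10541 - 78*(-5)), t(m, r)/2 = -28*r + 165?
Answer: 39142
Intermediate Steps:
t(m, r) = 330 - 56*r (t(m, r) = 2*(-28*r + 165) = 2*(165 - 28*r) = 330 - 56*r)
n = 30748 (n = 20597 - (-10541 + 390) = 20597 - 1*(-10151) = 20597 + 10151 = 30748)
n + t(-182, -144) = 30748 + (330 - 56*(-144)) = 30748 + (330 + 8064) = 30748 + 8394 = 39142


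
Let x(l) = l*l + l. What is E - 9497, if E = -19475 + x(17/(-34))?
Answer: -115889/4 ≈ -28972.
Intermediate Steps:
x(l) = l + l² (x(l) = l² + l = l + l²)
E = -77901/4 (E = -19475 + (17/(-34))*(1 + 17/(-34)) = -19475 + (17*(-1/34))*(1 + 17*(-1/34)) = -19475 - (1 - ½)/2 = -19475 - ½*½ = -19475 - ¼ = -77901/4 ≈ -19475.)
E - 9497 = -77901/4 - 9497 = -115889/4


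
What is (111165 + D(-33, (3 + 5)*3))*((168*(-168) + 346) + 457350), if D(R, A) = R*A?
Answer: 47402113056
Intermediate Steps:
D(R, A) = A*R
(111165 + D(-33, (3 + 5)*3))*((168*(-168) + 346) + 457350) = (111165 + ((3 + 5)*3)*(-33))*((168*(-168) + 346) + 457350) = (111165 + (8*3)*(-33))*((-28224 + 346) + 457350) = (111165 + 24*(-33))*(-27878 + 457350) = (111165 - 792)*429472 = 110373*429472 = 47402113056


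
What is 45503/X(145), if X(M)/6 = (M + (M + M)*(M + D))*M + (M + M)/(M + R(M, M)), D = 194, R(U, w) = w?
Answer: 45503/85655856 ≈ 0.00053123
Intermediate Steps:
X(M) = 6 + 6*M*(M + 2*M*(194 + M)) (X(M) = 6*((M + (M + M)*(M + 194))*M + (M + M)/(M + M)) = 6*((M + (2*M)*(194 + M))*M + (2*M)/((2*M))) = 6*((M + 2*M*(194 + M))*M + (2*M)*(1/(2*M))) = 6*(M*(M + 2*M*(194 + M)) + 1) = 6*(1 + M*(M + 2*M*(194 + M))) = 6 + 6*M*(M + 2*M*(194 + M)))
45503/X(145) = 45503/(6 + 12*145³ + 2334*145²) = 45503/(6 + 12*3048625 + 2334*21025) = 45503/(6 + 36583500 + 49072350) = 45503/85655856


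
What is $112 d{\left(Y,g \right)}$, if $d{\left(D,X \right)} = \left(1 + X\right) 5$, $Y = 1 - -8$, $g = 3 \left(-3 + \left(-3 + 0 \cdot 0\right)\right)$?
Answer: $-9520$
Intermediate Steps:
$g = -18$ ($g = 3 \left(-3 + \left(-3 + 0\right)\right) = 3 \left(-3 - 3\right) = 3 \left(-6\right) = -18$)
$Y = 9$ ($Y = 1 + 8 = 9$)
$d{\left(D,X \right)} = 5 + 5 X$
$112 d{\left(Y,g \right)} = 112 \left(5 + 5 \left(-18\right)\right) = 112 \left(5 - 90\right) = 112 \left(-85\right) = -9520$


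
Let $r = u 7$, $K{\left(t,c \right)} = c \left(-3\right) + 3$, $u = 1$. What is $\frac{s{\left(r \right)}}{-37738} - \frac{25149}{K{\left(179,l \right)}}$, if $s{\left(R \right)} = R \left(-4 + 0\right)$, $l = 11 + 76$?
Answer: $\frac{158180031}{1622734} \approx 97.478$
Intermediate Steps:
$l = 87$
$K{\left(t,c \right)} = 3 - 3 c$ ($K{\left(t,c \right)} = - 3 c + 3 = 3 - 3 c$)
$r = 7$ ($r = 1 \cdot 7 = 7$)
$s{\left(R \right)} = - 4 R$ ($s{\left(R \right)} = R \left(-4\right) = - 4 R$)
$\frac{s{\left(r \right)}}{-37738} - \frac{25149}{K{\left(179,l \right)}} = \frac{\left(-4\right) 7}{-37738} - \frac{25149}{3 - 261} = \left(-28\right) \left(- \frac{1}{37738}\right) - \frac{25149}{3 - 261} = \frac{14}{18869} - \frac{25149}{-258} = \frac{14}{18869} - - \frac{8383}{86} = \frac{14}{18869} + \frac{8383}{86} = \frac{158180031}{1622734}$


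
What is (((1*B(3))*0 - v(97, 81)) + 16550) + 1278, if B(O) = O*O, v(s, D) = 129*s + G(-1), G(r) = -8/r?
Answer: 5307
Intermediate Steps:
v(s, D) = 8 + 129*s (v(s, D) = 129*s - 8/(-1) = 129*s - 8*(-1) = 129*s + 8 = 8 + 129*s)
B(O) = O**2
(((1*B(3))*0 - v(97, 81)) + 16550) + 1278 = (((1*3**2)*0 - (8 + 129*97)) + 16550) + 1278 = (((1*9)*0 - (8 + 12513)) + 16550) + 1278 = ((9*0 - 1*12521) + 16550) + 1278 = ((0 - 12521) + 16550) + 1278 = (-12521 + 16550) + 1278 = 4029 + 1278 = 5307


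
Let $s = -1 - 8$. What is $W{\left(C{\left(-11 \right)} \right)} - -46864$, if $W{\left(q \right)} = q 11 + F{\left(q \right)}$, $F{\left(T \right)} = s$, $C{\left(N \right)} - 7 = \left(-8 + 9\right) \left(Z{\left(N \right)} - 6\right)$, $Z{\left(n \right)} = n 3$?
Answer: $46503$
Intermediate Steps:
$Z{\left(n \right)} = 3 n$
$C{\left(N \right)} = 1 + 3 N$ ($C{\left(N \right)} = 7 + \left(-8 + 9\right) \left(3 N - 6\right) = 7 + 1 \left(-6 + 3 N\right) = 7 + \left(-6 + 3 N\right) = 1 + 3 N$)
$s = -9$ ($s = -1 - 8 = -9$)
$F{\left(T \right)} = -9$
$W{\left(q \right)} = -9 + 11 q$ ($W{\left(q \right)} = q 11 - 9 = 11 q - 9 = -9 + 11 q$)
$W{\left(C{\left(-11 \right)} \right)} - -46864 = \left(-9 + 11 \left(1 + 3 \left(-11\right)\right)\right) - -46864 = \left(-9 + 11 \left(1 - 33\right)\right) + 46864 = \left(-9 + 11 \left(-32\right)\right) + 46864 = \left(-9 - 352\right) + 46864 = -361 + 46864 = 46503$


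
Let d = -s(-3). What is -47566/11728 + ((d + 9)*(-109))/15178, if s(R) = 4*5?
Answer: -176973719/44501896 ≈ -3.9768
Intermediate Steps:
s(R) = 20
d = -20 (d = -1*20 = -20)
-47566/11728 + ((d + 9)*(-109))/15178 = -47566/11728 + ((-20 + 9)*(-109))/15178 = -47566*1/11728 - 11*(-109)*(1/15178) = -23783/5864 + 1199*(1/15178) = -23783/5864 + 1199/15178 = -176973719/44501896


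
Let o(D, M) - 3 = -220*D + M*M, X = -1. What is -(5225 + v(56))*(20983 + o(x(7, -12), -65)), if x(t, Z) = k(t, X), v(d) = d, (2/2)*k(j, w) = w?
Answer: -134301111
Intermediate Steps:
k(j, w) = w
x(t, Z) = -1
o(D, M) = 3 + M**2 - 220*D (o(D, M) = 3 + (-220*D + M*M) = 3 + (-220*D + M**2) = 3 + (M**2 - 220*D) = 3 + M**2 - 220*D)
-(5225 + v(56))*(20983 + o(x(7, -12), -65)) = -(5225 + 56)*(20983 + (3 + (-65)**2 - 220*(-1))) = -5281*(20983 + (3 + 4225 + 220)) = -5281*(20983 + 4448) = -5281*25431 = -1*134301111 = -134301111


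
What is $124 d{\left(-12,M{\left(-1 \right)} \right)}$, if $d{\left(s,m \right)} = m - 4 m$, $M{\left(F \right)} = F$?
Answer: $372$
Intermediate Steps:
$d{\left(s,m \right)} = - 3 m$
$124 d{\left(-12,M{\left(-1 \right)} \right)} = 124 \left(\left(-3\right) \left(-1\right)\right) = 124 \cdot 3 = 372$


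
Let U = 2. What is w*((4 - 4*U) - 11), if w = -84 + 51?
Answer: 495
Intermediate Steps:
w = -33
w*((4 - 4*U) - 11) = -33*((4 - 4*2) - 11) = -33*((4 - 8) - 11) = -33*(-4 - 11) = -33*(-15) = 495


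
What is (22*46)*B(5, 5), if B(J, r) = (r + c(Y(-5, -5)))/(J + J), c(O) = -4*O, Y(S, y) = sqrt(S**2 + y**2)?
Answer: 506 - 2024*sqrt(2) ≈ -2356.4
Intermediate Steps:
B(J, r) = (r - 20*sqrt(2))/(2*J) (B(J, r) = (r - 4*sqrt((-5)**2 + (-5)**2))/(J + J) = (r - 4*sqrt(25 + 25))/((2*J)) = (r - 20*sqrt(2))*(1/(2*J)) = (r - 20*sqrt(2))/(2*J))
(22*46)*B(5, 5) = (22*46)*((1/2)*(5 - 20*sqrt(2))/5) = 1012*((1/2)*(1/5)*(5 - 20*sqrt(2))) = 1012*(1/2 - 2*sqrt(2)) = 506 - 2024*sqrt(2)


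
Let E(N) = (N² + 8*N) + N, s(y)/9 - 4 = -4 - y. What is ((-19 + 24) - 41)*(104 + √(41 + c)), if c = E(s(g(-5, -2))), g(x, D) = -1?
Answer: -3744 - 36*√203 ≈ -4256.9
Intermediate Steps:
s(y) = -9*y (s(y) = 36 + 9*(-4 - y) = 36 + (-36 - 9*y) = -9*y)
E(N) = N² + 9*N
c = 162 (c = (-9*(-1))*(9 - 9*(-1)) = 9*(9 + 9) = 9*18 = 162)
((-19 + 24) - 41)*(104 + √(41 + c)) = ((-19 + 24) - 41)*(104 + √(41 + 162)) = (5 - 41)*(104 + √203) = -36*(104 + √203) = -3744 - 36*√203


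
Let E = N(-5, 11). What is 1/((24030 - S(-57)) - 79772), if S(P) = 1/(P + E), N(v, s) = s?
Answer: -46/2564131 ≈ -1.7940e-5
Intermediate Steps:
E = 11
S(P) = 1/(11 + P) (S(P) = 1/(P + 11) = 1/(11 + P))
1/((24030 - S(-57)) - 79772) = 1/((24030 - 1/(11 - 57)) - 79772) = 1/((24030 - 1/(-46)) - 79772) = 1/((24030 - 1*(-1/46)) - 79772) = 1/((24030 + 1/46) - 79772) = 1/(1105381/46 - 79772) = 1/(-2564131/46) = -46/2564131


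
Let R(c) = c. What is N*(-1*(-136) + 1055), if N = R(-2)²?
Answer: 4764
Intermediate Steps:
N = 4 (N = (-2)² = 4)
N*(-1*(-136) + 1055) = 4*(-1*(-136) + 1055) = 4*(136 + 1055) = 4*1191 = 4764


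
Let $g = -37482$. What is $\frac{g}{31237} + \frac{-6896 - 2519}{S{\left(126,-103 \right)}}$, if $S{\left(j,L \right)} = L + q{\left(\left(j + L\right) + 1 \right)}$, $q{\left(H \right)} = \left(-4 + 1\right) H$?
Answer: $\frac{8215343}{156185} \approx 52.6$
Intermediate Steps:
$q{\left(H \right)} = - 3 H$
$S{\left(j,L \right)} = -3 - 3 j - 2 L$ ($S{\left(j,L \right)} = L - 3 \left(\left(j + L\right) + 1\right) = L - 3 \left(\left(L + j\right) + 1\right) = L - 3 \left(1 + L + j\right) = L - \left(3 + 3 L + 3 j\right) = -3 - 3 j - 2 L$)
$\frac{g}{31237} + \frac{-6896 - 2519}{S{\left(126,-103 \right)}} = - \frac{37482}{31237} + \frac{-6896 - 2519}{-3 - 378 - -206} = \left(-37482\right) \frac{1}{31237} - \frac{9415}{-3 - 378 + 206} = - \frac{37482}{31237} - \frac{9415}{-175} = - \frac{37482}{31237} - - \frac{269}{5} = - \frac{37482}{31237} + \frac{269}{5} = \frac{8215343}{156185}$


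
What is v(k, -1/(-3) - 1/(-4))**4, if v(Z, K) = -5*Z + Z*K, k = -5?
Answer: 4931550625/20736 ≈ 2.3783e+5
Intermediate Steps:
v(Z, K) = -5*Z + K*Z
v(k, -1/(-3) - 1/(-4))**4 = (-5*(-5 + (-1/(-3) - 1/(-4))))**4 = (-5*(-5 + (-1*(-1/3) - 1*(-1/4))))**4 = (-5*(-5 + (1/3 + 1/4)))**4 = (-5*(-5 + 7/12))**4 = (-5*(-53/12))**4 = (265/12)**4 = 4931550625/20736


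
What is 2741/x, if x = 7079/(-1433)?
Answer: -3927853/7079 ≈ -554.86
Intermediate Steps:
x = -7079/1433 (x = 7079*(-1/1433) = -7079/1433 ≈ -4.9400)
2741/x = 2741/(-7079/1433) = 2741*(-1433/7079) = -3927853/7079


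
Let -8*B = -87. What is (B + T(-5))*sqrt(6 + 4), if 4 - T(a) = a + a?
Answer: 199*sqrt(10)/8 ≈ 78.662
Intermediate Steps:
B = 87/8 (B = -1/8*(-87) = 87/8 ≈ 10.875)
T(a) = 4 - 2*a (T(a) = 4 - (a + a) = 4 - 2*a)
(B + T(-5))*sqrt(6 + 4) = (87/8 + (4 - 2*(-5)))*sqrt(6 + 4) = (87/8 + (4 + 10))*sqrt(10) = (87/8 + 14)*sqrt(10) = 199*sqrt(10)/8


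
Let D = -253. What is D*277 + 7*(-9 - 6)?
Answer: -70186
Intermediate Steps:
D*277 + 7*(-9 - 6) = -253*277 + 7*(-9 - 6) = -70081 + 7*(-15) = -70081 - 105 = -70186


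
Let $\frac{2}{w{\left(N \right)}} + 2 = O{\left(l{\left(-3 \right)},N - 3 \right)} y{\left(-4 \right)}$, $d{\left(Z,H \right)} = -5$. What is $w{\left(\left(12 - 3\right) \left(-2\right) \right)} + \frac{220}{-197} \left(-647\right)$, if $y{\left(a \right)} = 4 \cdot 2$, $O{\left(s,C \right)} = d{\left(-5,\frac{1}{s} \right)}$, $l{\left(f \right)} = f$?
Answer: $\frac{2988943}{4137} \approx 722.49$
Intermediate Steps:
$O{\left(s,C \right)} = -5$
$y{\left(a \right)} = 8$
$w{\left(N \right)} = - \frac{1}{21}$ ($w{\left(N \right)} = \frac{2}{-2 - 40} = \frac{2}{-42} = 2 \left(- \frac{1}{42}\right) = - \frac{1}{21}$)
$w{\left(\left(12 - 3\right) \left(-2\right) \right)} + \frac{220}{-197} \left(-647\right) = - \frac{1}{21} + \frac{220}{-197} \left(-647\right) = - \frac{1}{21} + 220 \left(- \frac{1}{197}\right) \left(-647\right) = - \frac{1}{21} - - \frac{142340}{197} = - \frac{1}{21} + \frac{142340}{197} = \frac{2988943}{4137}$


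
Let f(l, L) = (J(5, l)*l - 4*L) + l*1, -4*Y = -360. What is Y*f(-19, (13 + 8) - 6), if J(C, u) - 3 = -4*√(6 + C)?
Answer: -12240 + 6840*√11 ≈ 10446.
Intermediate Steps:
Y = 90 (Y = -¼*(-360) = 90)
J(C, u) = 3 - 4*√(6 + C)
f(l, L) = l - 4*L + l*(3 - 4*√11) (f(l, L) = ((3 - 4*√(6 + 5))*l - 4*L) + l*1 = ((3 - 4*√11)*l - 4*L) + l = (l*(3 - 4*√11) - 4*L) + l = (-4*L + l*(3 - 4*√11)) + l = l - 4*L + l*(3 - 4*√11))
Y*f(-19, (13 + 8) - 6) = 90*(-4*((13 + 8) - 6) + 4*(-19) - 4*(-19)*√11) = 90*(-4*(21 - 6) - 76 + 76*√11) = 90*(-4*15 - 76 + 76*√11) = 90*(-60 - 76 + 76*√11) = 90*(-136 + 76*√11) = -12240 + 6840*√11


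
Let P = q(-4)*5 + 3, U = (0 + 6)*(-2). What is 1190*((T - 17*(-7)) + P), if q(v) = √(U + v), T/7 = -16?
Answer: 11900 + 23800*I ≈ 11900.0 + 23800.0*I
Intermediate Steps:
T = -112 (T = 7*(-16) = -112)
U = -12 (U = 6*(-2) = -12)
q(v) = √(-12 + v)
P = 3 + 20*I (P = √(-12 - 4)*5 + 3 = √(-16)*5 + 3 = (4*I)*5 + 3 = 20*I + 3 = 3 + 20*I ≈ 3.0 + 20.0*I)
1190*((T - 17*(-7)) + P) = 1190*((-112 - 17*(-7)) + (3 + 20*I)) = 1190*((-112 + 119) + (3 + 20*I)) = 1190*(7 + (3 + 20*I)) = 1190*(10 + 20*I) = 11900 + 23800*I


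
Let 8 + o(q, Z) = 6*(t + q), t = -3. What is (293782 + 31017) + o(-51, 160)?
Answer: 324467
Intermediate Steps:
o(q, Z) = -26 + 6*q (o(q, Z) = -8 + 6*(-3 + q) = -8 + (-18 + 6*q) = -26 + 6*q)
(293782 + 31017) + o(-51, 160) = (293782 + 31017) + (-26 + 6*(-51)) = 324799 + (-26 - 306) = 324799 - 332 = 324467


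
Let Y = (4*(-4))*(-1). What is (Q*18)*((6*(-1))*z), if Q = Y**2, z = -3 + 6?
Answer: -82944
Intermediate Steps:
z = 3
Y = 16 (Y = -16*(-1) = 16)
Q = 256 (Q = 16**2 = 256)
(Q*18)*((6*(-1))*z) = (256*18)*((6*(-1))*3) = 4608*(-6*3) = 4608*(-18) = -82944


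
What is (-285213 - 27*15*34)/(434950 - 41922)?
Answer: -298983/393028 ≈ -0.76072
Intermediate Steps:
(-285213 - 27*15*34)/(434950 - 41922) = (-285213 - 405*34)/393028 = (-285213 - 13770)*(1/393028) = -298983*1/393028 = -298983/393028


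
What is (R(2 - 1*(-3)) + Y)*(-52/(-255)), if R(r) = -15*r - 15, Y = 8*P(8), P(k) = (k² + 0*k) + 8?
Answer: 8424/85 ≈ 99.106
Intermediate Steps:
P(k) = 8 + k² (P(k) = (k² + 0) + 8 = k² + 8 = 8 + k²)
Y = 576 (Y = 8*(8 + 8²) = 8*(8 + 64) = 8*72 = 576)
R(r) = -15 - 15*r
(R(2 - 1*(-3)) + Y)*(-52/(-255)) = ((-15 - 15*(2 - 1*(-3))) + 576)*(-52/(-255)) = ((-15 - 15*(2 + 3)) + 576)*(-52*(-1/255)) = ((-15 - 15*5) + 576)*(52/255) = ((-15 - 75) + 576)*(52/255) = (-90 + 576)*(52/255) = 486*(52/255) = 8424/85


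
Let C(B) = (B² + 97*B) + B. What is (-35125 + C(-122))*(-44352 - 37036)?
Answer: 2620449436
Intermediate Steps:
C(B) = B² + 98*B
(-35125 + C(-122))*(-44352 - 37036) = (-35125 - 122*(98 - 122))*(-44352 - 37036) = (-35125 - 122*(-24))*(-81388) = (-35125 + 2928)*(-81388) = -32197*(-81388) = 2620449436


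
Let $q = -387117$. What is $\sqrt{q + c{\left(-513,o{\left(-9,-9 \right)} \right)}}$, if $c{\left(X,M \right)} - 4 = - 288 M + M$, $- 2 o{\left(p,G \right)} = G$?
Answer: $\frac{i \sqrt{1553618}}{2} \approx 623.22 i$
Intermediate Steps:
$o{\left(p,G \right)} = - \frac{G}{2}$
$c{\left(X,M \right)} = 4 - 287 M$ ($c{\left(X,M \right)} = 4 + \left(- 288 M + M\right) = 4 - 287 M$)
$\sqrt{q + c{\left(-513,o{\left(-9,-9 \right)} \right)}} = \sqrt{-387117 + \left(4 - 287 \left(\left(- \frac{1}{2}\right) \left(-9\right)\right)\right)} = \sqrt{-387117 + \left(4 - \frac{2583}{2}\right)} = \sqrt{-387117 - \frac{2575}{2}} = \sqrt{- \frac{776809}{2}} = \frac{i \sqrt{1553618}}{2}$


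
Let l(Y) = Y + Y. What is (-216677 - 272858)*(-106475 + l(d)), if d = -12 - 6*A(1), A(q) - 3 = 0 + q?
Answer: 52158485645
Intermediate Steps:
A(q) = 3 + q (A(q) = 3 + (0 + q) = 3 + q)
d = -36 (d = -12 - 6*(3 + 1) = -12 - 6*4 = -12 - 24 = -36)
l(Y) = 2*Y
(-216677 - 272858)*(-106475 + l(d)) = (-216677 - 272858)*(-106475 + 2*(-36)) = -489535*(-106475 - 72) = -489535*(-106547) = 52158485645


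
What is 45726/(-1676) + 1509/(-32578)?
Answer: -186523839/6825091 ≈ -27.329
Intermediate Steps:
45726/(-1676) + 1509/(-32578) = 45726*(-1/1676) + 1509*(-1/32578) = -22863/838 - 1509/32578 = -186523839/6825091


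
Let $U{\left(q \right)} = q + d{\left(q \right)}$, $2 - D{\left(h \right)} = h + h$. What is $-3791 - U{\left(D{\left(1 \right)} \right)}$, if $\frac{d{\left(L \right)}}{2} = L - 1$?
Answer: $-3789$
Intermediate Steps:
$d{\left(L \right)} = -2 + 2 L$ ($d{\left(L \right)} = 2 \left(L - 1\right) = 2 \left(-1 + L\right) = -2 + 2 L$)
$D{\left(h \right)} = 2 - 2 h$ ($D{\left(h \right)} = 2 - \left(h + h\right) = 2 - 2 h$)
$U{\left(q \right)} = -2 + 3 q$ ($U{\left(q \right)} = q + \left(-2 + 2 q\right) = -2 + 3 q$)
$-3791 - U{\left(D{\left(1 \right)} \right)} = -3791 - \left(-2 + 3 \left(2 - 2\right)\right) = -3791 - \left(-2 + 3 \cdot 0\right) = -3791 - \left(-2 + 0\right) = -3791 - -2 = -3791 + 2 = -3789$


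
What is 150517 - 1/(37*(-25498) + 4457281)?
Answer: 528894913034/3513855 ≈ 1.5052e+5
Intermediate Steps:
150517 - 1/(37*(-25498) + 4457281) = 150517 - 1/(-943426 + 4457281) = 150517 - 1/3513855 = 528894913034/3513855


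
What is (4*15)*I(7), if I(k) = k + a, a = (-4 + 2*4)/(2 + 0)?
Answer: 540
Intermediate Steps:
a = 2 (a = (-4 + 8)/2 = 4*(½) = 2)
I(k) = 2 + k (I(k) = k + 2 = 2 + k)
(4*15)*I(7) = (4*15)*(2 + 7) = 60*9 = 540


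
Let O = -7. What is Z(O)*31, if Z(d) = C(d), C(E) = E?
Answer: -217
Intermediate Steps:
Z(d) = d
Z(O)*31 = -7*31 = -217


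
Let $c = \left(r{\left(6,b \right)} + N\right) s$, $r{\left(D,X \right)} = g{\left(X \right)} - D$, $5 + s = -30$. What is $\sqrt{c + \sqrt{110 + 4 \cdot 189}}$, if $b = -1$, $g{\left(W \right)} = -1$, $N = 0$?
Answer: $\sqrt{245 + \sqrt{866}} \approx 16.566$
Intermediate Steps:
$s = -35$ ($s = -5 - 30 = -35$)
$r{\left(D,X \right)} = -1 - D$
$c = 245$ ($c = \left(\left(-1 - 6\right) + 0\right) \left(-35\right) = \left(-7 + 0\right) \left(-35\right) = \left(-7\right) \left(-35\right) = 245$)
$\sqrt{c + \sqrt{110 + 4 \cdot 189}} = \sqrt{245 + \sqrt{110 + 4 \cdot 189}} = \sqrt{245 + \sqrt{110 + 756}} = \sqrt{245 + \sqrt{866}}$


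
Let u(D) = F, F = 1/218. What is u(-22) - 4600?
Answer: -1002799/218 ≈ -4600.0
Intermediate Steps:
F = 1/218 ≈ 0.0045872
u(D) = 1/218
u(-22) - 4600 = 1/218 - 4600 = -1002799/218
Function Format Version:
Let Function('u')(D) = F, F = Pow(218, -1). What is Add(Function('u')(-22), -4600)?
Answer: Rational(-1002799, 218) ≈ -4600.0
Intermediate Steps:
F = Rational(1, 218) ≈ 0.0045872
Function('u')(D) = Rational(1, 218)
Add(Function('u')(-22), -4600) = Add(Rational(1, 218), -4600) = Rational(-1002799, 218)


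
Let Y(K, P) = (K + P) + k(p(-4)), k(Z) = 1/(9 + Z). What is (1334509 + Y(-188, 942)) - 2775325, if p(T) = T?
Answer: -7200309/5 ≈ -1.4401e+6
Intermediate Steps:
Y(K, P) = ⅕ + K + P (Y(K, P) = (K + P) + 1/(9 - 4) = (K + P) + 1/5 = (K + P) + ⅕ = ⅕ + K + P)
(1334509 + Y(-188, 942)) - 2775325 = (1334509 + (⅕ - 188 + 942)) - 2775325 = (1334509 + 3771/5) - 2775325 = 6676316/5 - 2775325 = -7200309/5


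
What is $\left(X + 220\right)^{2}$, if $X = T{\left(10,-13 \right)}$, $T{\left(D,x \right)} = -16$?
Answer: $41616$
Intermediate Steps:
$X = -16$
$\left(X + 220\right)^{2} = \left(-16 + 220\right)^{2} = 204^{2} = 41616$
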